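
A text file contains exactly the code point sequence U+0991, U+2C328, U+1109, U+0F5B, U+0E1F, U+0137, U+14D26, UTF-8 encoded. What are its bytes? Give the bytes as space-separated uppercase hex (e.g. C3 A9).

U+0991: 3-byte form → E0 A6 91.
U+2C328: 4-byte form → F0 AC 8C A8.
U+1109: 3-byte form → E1 84 89.
U+0F5B: 3-byte form → E0 BD 9B.
U+0E1F: 3-byte form → E0 B8 9F.
U+0137: 2-byte form → C4 B7.
U+14D26: 4-byte form → F0 94 B4 A6.
Concatenated (22 bytes): E0 A6 91 F0 AC 8C A8 E1 84 89 E0 BD 9B E0 B8 9F C4 B7 F0 94 B4 A6.

E0 A6 91 F0 AC 8C A8 E1 84 89 E0 BD 9B E0 B8 9F C4 B7 F0 94 B4 A6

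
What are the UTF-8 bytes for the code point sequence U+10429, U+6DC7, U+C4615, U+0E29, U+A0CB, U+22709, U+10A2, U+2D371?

F0 90 90 A9 E6 B7 87 F3 84 98 95 E0 B8 A9 EA 83 8B F0 A2 9C 89 E1 82 A2 F0 AD 8D B1

U+10429: 4-byte form → F0 90 90 A9.
U+6DC7: 3-byte form → E6 B7 87.
U+C4615: 4-byte form → F3 84 98 95.
U+0E29: 3-byte form → E0 B8 A9.
U+A0CB: 3-byte form → EA 83 8B.
U+22709: 4-byte form → F0 A2 9C 89.
U+10A2: 3-byte form → E1 82 A2.
U+2D371: 4-byte form → F0 AD 8D B1.
Concatenated (28 bytes): F0 90 90 A9 E6 B7 87 F3 84 98 95 E0 B8 A9 EA 83 8B F0 A2 9C 89 E1 82 A2 F0 AD 8D B1.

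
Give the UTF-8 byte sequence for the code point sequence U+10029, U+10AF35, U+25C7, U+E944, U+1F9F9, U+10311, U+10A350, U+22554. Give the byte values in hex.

F0 90 80 A9 F4 8A BC B5 E2 97 87 EE A5 84 F0 9F A7 B9 F0 90 8C 91 F4 8A 8D 90 F0 A2 95 94

U+10029: 4-byte form → F0 90 80 A9.
U+10AF35: 4-byte form → F4 8A BC B5.
U+25C7: 3-byte form → E2 97 87.
U+E944: 3-byte form → EE A5 84.
U+1F9F9: 4-byte form → F0 9F A7 B9.
U+10311: 4-byte form → F0 90 8C 91.
U+10A350: 4-byte form → F4 8A 8D 90.
U+22554: 4-byte form → F0 A2 95 94.
Concatenated (30 bytes): F0 90 80 A9 F4 8A BC B5 E2 97 87 EE A5 84 F0 9F A7 B9 F0 90 8C 91 F4 8A 8D 90 F0 A2 95 94.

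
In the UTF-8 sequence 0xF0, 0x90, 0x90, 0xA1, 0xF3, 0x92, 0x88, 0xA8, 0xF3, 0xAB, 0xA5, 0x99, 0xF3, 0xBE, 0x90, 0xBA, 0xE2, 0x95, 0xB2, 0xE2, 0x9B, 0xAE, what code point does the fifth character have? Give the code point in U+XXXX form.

U+2572

Offset 0: leading byte 0xF0 = 11110000 → 4-byte char #1 = F0 90 90 A1.
Offset 4: leading byte 0xF3 = 11110011 → 4-byte char #2 = F3 92 88 A8.
Offset 8: leading byte 0xF3 = 11110011 → 4-byte char #3 = F3 AB A5 99.
Offset 12: leading byte 0xF3 = 11110011 → 4-byte char #4 = F3 BE 90 BA.
Offset 16: leading byte 0xE2 = 11100010 → 3-byte char #5 = E2 95 B2.
Leading byte 0xE2 = 11100010 matches 1110xxxx → 3-byte sequence.
Byte 1: 0xE2 = 11100010, payload 0010 (4 bits).
Byte 2: 0x95 = 10010101 (10xxxxxx ✓), payload 010101.
Byte 3: 0xB2 = 10110010 (10xxxxxx ✓), payload 110010.
Concatenate: 0010010101110010 = 0x2572 (16 bits → U+2572).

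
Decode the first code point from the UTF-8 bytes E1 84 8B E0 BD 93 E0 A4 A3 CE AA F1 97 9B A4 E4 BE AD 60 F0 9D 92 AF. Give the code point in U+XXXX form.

U+110B

Offset 0: leading byte 0xE1 = 11100001 → 3-byte char #1 = E1 84 8B.
Leading byte 0xE1 = 11100001 matches 1110xxxx → 3-byte sequence.
Byte 1: 0xE1 = 11100001, payload 0001 (4 bits).
Byte 2: 0x84 = 10000100 (10xxxxxx ✓), payload 000100.
Byte 3: 0x8B = 10001011 (10xxxxxx ✓), payload 001011.
Concatenate: 0001000100001011 = 0x110B (16 bits → U+110B).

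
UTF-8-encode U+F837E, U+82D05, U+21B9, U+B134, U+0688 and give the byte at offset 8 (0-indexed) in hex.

U+F837E → 4-byte form F3 B8 8D BE at offsets 0–3.
U+82D05 → 4-byte form F2 82 B4 85 at offsets 4–7.
U+21B9 → 3-byte form E2 86 B9 at offsets 8–10.
Offset 8 falls in char 3's range; it's byte 1 of E2 86 B9 = 0xE2.

0xE2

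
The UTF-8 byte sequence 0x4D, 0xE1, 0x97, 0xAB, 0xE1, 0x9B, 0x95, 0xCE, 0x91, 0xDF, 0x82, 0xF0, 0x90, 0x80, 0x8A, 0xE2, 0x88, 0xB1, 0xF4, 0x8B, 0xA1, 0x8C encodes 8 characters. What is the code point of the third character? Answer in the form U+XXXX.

U+16D5

Offset 0: leading byte 0x4D = 01001101 → 1-byte char #1 = 4D.
Offset 1: leading byte 0xE1 = 11100001 → 3-byte char #2 = E1 97 AB.
Offset 4: leading byte 0xE1 = 11100001 → 3-byte char #3 = E1 9B 95.
Leading byte 0xE1 = 11100001 matches 1110xxxx → 3-byte sequence.
Byte 1: 0xE1 = 11100001, payload 0001 (4 bits).
Byte 2: 0x9B = 10011011 (10xxxxxx ✓), payload 011011.
Byte 3: 0x95 = 10010101 (10xxxxxx ✓), payload 010101.
Concatenate: 0001011011010101 = 0x16D5 (16 bits → U+16D5).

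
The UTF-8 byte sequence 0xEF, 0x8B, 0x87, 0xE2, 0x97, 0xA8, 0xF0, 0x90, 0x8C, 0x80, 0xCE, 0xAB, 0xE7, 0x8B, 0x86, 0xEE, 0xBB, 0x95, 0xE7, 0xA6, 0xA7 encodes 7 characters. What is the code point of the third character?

U+10300

Offset 0: leading byte 0xEF = 11101111 → 3-byte char #1 = EF 8B 87.
Offset 3: leading byte 0xE2 = 11100010 → 3-byte char #2 = E2 97 A8.
Offset 6: leading byte 0xF0 = 11110000 → 4-byte char #3 = F0 90 8C 80.
Leading byte 0xF0 = 11110000 matches 11110xxx → 4-byte sequence.
Byte 1: 0xF0 = 11110000, payload 000 (3 bits).
Byte 2: 0x90 = 10010000 (10xxxxxx ✓), payload 010000.
Byte 3: 0x8C = 10001100 (10xxxxxx ✓), payload 001100.
Byte 4: 0x80 = 10000000 (10xxxxxx ✓), payload 000000.
Concatenate: 000010000001100000000 = 0x10300 (21 bits → U+10300).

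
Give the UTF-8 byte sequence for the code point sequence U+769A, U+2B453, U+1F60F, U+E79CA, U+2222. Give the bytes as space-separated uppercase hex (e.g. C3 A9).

E7 9A 9A F0 AB 91 93 F0 9F 98 8F F3 A7 A7 8A E2 88 A2

U+769A: 3-byte form → E7 9A 9A.
U+2B453: 4-byte form → F0 AB 91 93.
U+1F60F: 4-byte form → F0 9F 98 8F.
U+E79CA: 4-byte form → F3 A7 A7 8A.
U+2222: 3-byte form → E2 88 A2.
Concatenated (18 bytes): E7 9A 9A F0 AB 91 93 F0 9F 98 8F F3 A7 A7 8A E2 88 A2.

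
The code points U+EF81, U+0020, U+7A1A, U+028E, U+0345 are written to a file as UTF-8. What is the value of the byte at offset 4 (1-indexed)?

0x20

1-indexed offset 4 is 0-indexed offset 3.
U+EF81 → 3-byte form EE BE 81 at offsets 0–2.
U+0020 → 1-byte form 20 at offsets 3–3.
Offset 3 falls in char 2's range; it's byte 1 of 20 = 0x20.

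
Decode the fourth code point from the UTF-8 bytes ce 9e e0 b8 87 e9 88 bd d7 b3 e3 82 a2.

U+05F3

Offset 0: leading byte 0xCE = 11001110 → 2-byte char #1 = CE 9E.
Offset 2: leading byte 0xE0 = 11100000 → 3-byte char #2 = E0 B8 87.
Offset 5: leading byte 0xE9 = 11101001 → 3-byte char #3 = E9 88 BD.
Offset 8: leading byte 0xD7 = 11010111 → 2-byte char #4 = D7 B3.
Leading byte 0xD7 = 11010111 matches 110xxxxx → 2-byte sequence.
Byte 1: 0xD7 = 11010111, payload 10111 (5 bits).
Byte 2: 0xB3 = 10110011 (10xxxxxx ✓), payload 110011.
Concatenate: 10111110011 = 0x5F3 (11 bits → U+05F3).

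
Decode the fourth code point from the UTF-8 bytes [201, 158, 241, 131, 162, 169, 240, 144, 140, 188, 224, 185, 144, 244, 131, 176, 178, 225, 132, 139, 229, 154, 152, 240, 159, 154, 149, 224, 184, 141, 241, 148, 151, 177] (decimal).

U+0E50

Offset 0: leading byte 0xC9 = 11001001 → 2-byte char #1 = C9 9E.
Offset 2: leading byte 0xF1 = 11110001 → 4-byte char #2 = F1 83 A2 A9.
Offset 6: leading byte 0xF0 = 11110000 → 4-byte char #3 = F0 90 8C BC.
Offset 10: leading byte 0xE0 = 11100000 → 3-byte char #4 = E0 B9 90.
Leading byte 0xE0 = 11100000 matches 1110xxxx → 3-byte sequence.
Byte 1: 0xE0 = 11100000, payload 0000 (4 bits).
Byte 2: 0xB9 = 10111001 (10xxxxxx ✓), payload 111001.
Byte 3: 0x90 = 10010000 (10xxxxxx ✓), payload 010000.
Concatenate: 0000111001010000 = 0xE50 (16 bits → U+0E50).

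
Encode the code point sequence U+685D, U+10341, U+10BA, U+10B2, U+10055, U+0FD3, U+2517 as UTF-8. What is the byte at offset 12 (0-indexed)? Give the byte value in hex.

0xB2

U+685D → 3-byte form E6 A1 9D at offsets 0–2.
U+10341 → 4-byte form F0 90 8D 81 at offsets 3–6.
U+10BA → 3-byte form E1 82 BA at offsets 7–9.
U+10B2 → 3-byte form E1 82 B2 at offsets 10–12.
Offset 12 falls in char 4's range; it's byte 3 of E1 82 B2 = 0xB2.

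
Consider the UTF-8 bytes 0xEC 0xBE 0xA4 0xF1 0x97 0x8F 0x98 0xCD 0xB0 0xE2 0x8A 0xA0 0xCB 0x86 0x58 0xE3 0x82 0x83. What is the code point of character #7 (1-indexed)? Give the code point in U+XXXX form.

Offset 0: leading byte 0xEC = 11101100 → 3-byte char #1 = EC BE A4.
Offset 3: leading byte 0xF1 = 11110001 → 4-byte char #2 = F1 97 8F 98.
Offset 7: leading byte 0xCD = 11001101 → 2-byte char #3 = CD B0.
Offset 9: leading byte 0xE2 = 11100010 → 3-byte char #4 = E2 8A A0.
Offset 12: leading byte 0xCB = 11001011 → 2-byte char #5 = CB 86.
Offset 14: leading byte 0x58 = 01011000 → 1-byte char #6 = 58.
Offset 15: leading byte 0xE3 = 11100011 → 3-byte char #7 = E3 82 83.
Leading byte 0xE3 = 11100011 matches 1110xxxx → 3-byte sequence.
Byte 1: 0xE3 = 11100011, payload 0011 (4 bits).
Byte 2: 0x82 = 10000010 (10xxxxxx ✓), payload 000010.
Byte 3: 0x83 = 10000011 (10xxxxxx ✓), payload 000011.
Concatenate: 0011000010000011 = 0x3083 (16 bits → U+3083).

U+3083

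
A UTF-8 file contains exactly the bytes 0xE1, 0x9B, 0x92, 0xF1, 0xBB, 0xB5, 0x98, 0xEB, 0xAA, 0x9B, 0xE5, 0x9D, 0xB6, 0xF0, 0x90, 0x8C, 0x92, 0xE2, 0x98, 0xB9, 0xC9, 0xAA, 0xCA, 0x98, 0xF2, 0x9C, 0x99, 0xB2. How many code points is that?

Byte at offset 0: 0xE1 = 11100001 → 3-byte char (#1). Advance 3.
Byte at offset 3: 0xF1 = 11110001 → 4-byte char (#2). Advance 4.
Byte at offset 7: 0xEB = 11101011 → 3-byte char (#3). Advance 3.
Byte at offset 10: 0xE5 = 11100101 → 3-byte char (#4). Advance 3.
Byte at offset 13: 0xF0 = 11110000 → 4-byte char (#5). Advance 4.
Byte at offset 17: 0xE2 = 11100010 → 3-byte char (#6). Advance 3.
Byte at offset 20: 0xC9 = 11001001 → 2-byte char (#7). Advance 2.
Byte at offset 22: 0xCA = 11001010 → 2-byte char (#8). Advance 2.
Byte at offset 24: 0xF2 = 11110010 → 4-byte char (#9). Advance 4.
Reached end at offset 28 after 9 code points.

9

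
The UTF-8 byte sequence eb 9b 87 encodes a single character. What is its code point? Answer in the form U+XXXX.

U+B6C7

Leading byte 0xEB = 11101011 matches 1110xxxx → 3-byte sequence.
Byte 1: 0xEB = 11101011, payload 1011 (4 bits).
Byte 2: 0x9B = 10011011 (10xxxxxx ✓), payload 011011.
Byte 3: 0x87 = 10000111 (10xxxxxx ✓), payload 000111.
Concatenate: 1011011011000111 = 0xB6C7 (16 bits → U+B6C7).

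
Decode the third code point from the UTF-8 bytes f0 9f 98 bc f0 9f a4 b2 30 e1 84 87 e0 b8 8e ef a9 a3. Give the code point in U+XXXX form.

Offset 0: leading byte 0xF0 = 11110000 → 4-byte char #1 = F0 9F 98 BC.
Offset 4: leading byte 0xF0 = 11110000 → 4-byte char #2 = F0 9F A4 B2.
Offset 8: leading byte 0x30 = 00110000 → 1-byte char #3 = 30.
Leading byte 0x30 = 00110000 matches 0xxxxxxx → 1-byte sequence.
Byte 1: 0x30 = 00110000, payload 0110000 (7 bits).
Concatenate: 0110000 = 0x30 (7 bits → U+0030).

U+0030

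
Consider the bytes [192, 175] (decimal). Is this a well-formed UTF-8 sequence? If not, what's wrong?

Leading byte 0xC0 = 11000000 → 2-byte form.
Continuation bytes all match 10xxxxxx. Payload decodes to 0x2F.
But 0x2F < 0x80, the minimum for a 2-byte sequence — this is an overlong encoding.

invalid (overlong encoding)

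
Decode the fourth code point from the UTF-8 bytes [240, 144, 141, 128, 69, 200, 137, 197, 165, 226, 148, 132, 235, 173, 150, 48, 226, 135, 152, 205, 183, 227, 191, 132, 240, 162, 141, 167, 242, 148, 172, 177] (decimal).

U+0165

Offset 0: leading byte 0xF0 = 11110000 → 4-byte char #1 = F0 90 8D 80.
Offset 4: leading byte 0x45 = 01000101 → 1-byte char #2 = 45.
Offset 5: leading byte 0xC8 = 11001000 → 2-byte char #3 = C8 89.
Offset 7: leading byte 0xC5 = 11000101 → 2-byte char #4 = C5 A5.
Leading byte 0xC5 = 11000101 matches 110xxxxx → 2-byte sequence.
Byte 1: 0xC5 = 11000101, payload 00101 (5 bits).
Byte 2: 0xA5 = 10100101 (10xxxxxx ✓), payload 100101.
Concatenate: 00101100101 = 0x165 (11 bits → U+0165).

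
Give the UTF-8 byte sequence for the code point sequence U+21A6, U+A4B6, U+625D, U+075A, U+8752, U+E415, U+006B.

U+21A6: 3-byte form → E2 86 A6.
U+A4B6: 3-byte form → EA 92 B6.
U+625D: 3-byte form → E6 89 9D.
U+075A: 2-byte form → DD 9A.
U+8752: 3-byte form → E8 9D 92.
U+E415: 3-byte form → EE 90 95.
U+006B: 1-byte form → 6B.
Concatenated (18 bytes): E2 86 A6 EA 92 B6 E6 89 9D DD 9A E8 9D 92 EE 90 95 6B.

E2 86 A6 EA 92 B6 E6 89 9D DD 9A E8 9D 92 EE 90 95 6B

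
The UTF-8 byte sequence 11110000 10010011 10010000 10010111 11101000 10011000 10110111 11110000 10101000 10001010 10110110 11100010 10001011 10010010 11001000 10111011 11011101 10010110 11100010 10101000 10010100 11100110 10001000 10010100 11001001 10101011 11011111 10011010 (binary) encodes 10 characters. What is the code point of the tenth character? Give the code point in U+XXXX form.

U+07DA

Offset 0: leading byte 0xF0 = 11110000 → 4-byte char #1 = F0 93 90 97.
Offset 4: leading byte 0xE8 = 11101000 → 3-byte char #2 = E8 98 B7.
Offset 7: leading byte 0xF0 = 11110000 → 4-byte char #3 = F0 A8 8A B6.
Offset 11: leading byte 0xE2 = 11100010 → 3-byte char #4 = E2 8B 92.
Offset 14: leading byte 0xC8 = 11001000 → 2-byte char #5 = C8 BB.
Offset 16: leading byte 0xDD = 11011101 → 2-byte char #6 = DD 96.
Offset 18: leading byte 0xE2 = 11100010 → 3-byte char #7 = E2 A8 94.
Offset 21: leading byte 0xE6 = 11100110 → 3-byte char #8 = E6 88 94.
Offset 24: leading byte 0xC9 = 11001001 → 2-byte char #9 = C9 AB.
Offset 26: leading byte 0xDF = 11011111 → 2-byte char #10 = DF 9A.
Leading byte 0xDF = 11011111 matches 110xxxxx → 2-byte sequence.
Byte 1: 0xDF = 11011111, payload 11111 (5 bits).
Byte 2: 0x9A = 10011010 (10xxxxxx ✓), payload 011010.
Concatenate: 11111011010 = 0x7DA (11 bits → U+07DA).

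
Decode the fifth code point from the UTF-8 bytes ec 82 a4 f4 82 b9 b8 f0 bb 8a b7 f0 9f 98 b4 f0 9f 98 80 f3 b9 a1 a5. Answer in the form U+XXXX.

U+1F600

Offset 0: leading byte 0xEC = 11101100 → 3-byte char #1 = EC 82 A4.
Offset 3: leading byte 0xF4 = 11110100 → 4-byte char #2 = F4 82 B9 B8.
Offset 7: leading byte 0xF0 = 11110000 → 4-byte char #3 = F0 BB 8A B7.
Offset 11: leading byte 0xF0 = 11110000 → 4-byte char #4 = F0 9F 98 B4.
Offset 15: leading byte 0xF0 = 11110000 → 4-byte char #5 = F0 9F 98 80.
Leading byte 0xF0 = 11110000 matches 11110xxx → 4-byte sequence.
Byte 1: 0xF0 = 11110000, payload 000 (3 bits).
Byte 2: 0x9F = 10011111 (10xxxxxx ✓), payload 011111.
Byte 3: 0x98 = 10011000 (10xxxxxx ✓), payload 011000.
Byte 4: 0x80 = 10000000 (10xxxxxx ✓), payload 000000.
Concatenate: 000011111011000000000 = 0x1F600 (21 bits → U+1F600).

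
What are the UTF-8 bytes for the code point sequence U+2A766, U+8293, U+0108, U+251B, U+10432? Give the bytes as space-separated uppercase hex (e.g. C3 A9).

U+2A766: 4-byte form → F0 AA 9D A6.
U+8293: 3-byte form → E8 8A 93.
U+0108: 2-byte form → C4 88.
U+251B: 3-byte form → E2 94 9B.
U+10432: 4-byte form → F0 90 90 B2.
Concatenated (16 bytes): F0 AA 9D A6 E8 8A 93 C4 88 E2 94 9B F0 90 90 B2.

F0 AA 9D A6 E8 8A 93 C4 88 E2 94 9B F0 90 90 B2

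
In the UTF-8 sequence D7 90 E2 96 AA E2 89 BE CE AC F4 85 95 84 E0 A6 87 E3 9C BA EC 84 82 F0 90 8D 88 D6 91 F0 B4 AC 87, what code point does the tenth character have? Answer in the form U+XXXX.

Offset 0: leading byte 0xD7 = 11010111 → 2-byte char #1 = D7 90.
Offset 2: leading byte 0xE2 = 11100010 → 3-byte char #2 = E2 96 AA.
Offset 5: leading byte 0xE2 = 11100010 → 3-byte char #3 = E2 89 BE.
Offset 8: leading byte 0xCE = 11001110 → 2-byte char #4 = CE AC.
Offset 10: leading byte 0xF4 = 11110100 → 4-byte char #5 = F4 85 95 84.
Offset 14: leading byte 0xE0 = 11100000 → 3-byte char #6 = E0 A6 87.
Offset 17: leading byte 0xE3 = 11100011 → 3-byte char #7 = E3 9C BA.
Offset 20: leading byte 0xEC = 11101100 → 3-byte char #8 = EC 84 82.
Offset 23: leading byte 0xF0 = 11110000 → 4-byte char #9 = F0 90 8D 88.
Offset 27: leading byte 0xD6 = 11010110 → 2-byte char #10 = D6 91.
Leading byte 0xD6 = 11010110 matches 110xxxxx → 2-byte sequence.
Byte 1: 0xD6 = 11010110, payload 10110 (5 bits).
Byte 2: 0x91 = 10010001 (10xxxxxx ✓), payload 010001.
Concatenate: 10110010001 = 0x591 (11 bits → U+0591).

U+0591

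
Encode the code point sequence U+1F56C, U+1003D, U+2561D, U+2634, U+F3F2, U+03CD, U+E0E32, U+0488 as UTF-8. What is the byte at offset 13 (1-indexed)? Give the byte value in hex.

0xE2

1-indexed offset 13 is 0-indexed offset 12.
U+1F56C → 4-byte form F0 9F 95 AC at offsets 0–3.
U+1003D → 4-byte form F0 90 80 BD at offsets 4–7.
U+2561D → 4-byte form F0 A5 98 9D at offsets 8–11.
U+2634 → 3-byte form E2 98 B4 at offsets 12–14.
Offset 12 falls in char 4's range; it's byte 1 of E2 98 B4 = 0xE2.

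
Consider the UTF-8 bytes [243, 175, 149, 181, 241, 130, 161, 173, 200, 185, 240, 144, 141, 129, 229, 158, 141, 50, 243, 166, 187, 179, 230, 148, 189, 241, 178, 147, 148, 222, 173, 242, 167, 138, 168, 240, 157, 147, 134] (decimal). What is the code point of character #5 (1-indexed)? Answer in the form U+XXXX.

Offset 0: leading byte 0xF3 = 11110011 → 4-byte char #1 = F3 AF 95 B5.
Offset 4: leading byte 0xF1 = 11110001 → 4-byte char #2 = F1 82 A1 AD.
Offset 8: leading byte 0xC8 = 11001000 → 2-byte char #3 = C8 B9.
Offset 10: leading byte 0xF0 = 11110000 → 4-byte char #4 = F0 90 8D 81.
Offset 14: leading byte 0xE5 = 11100101 → 3-byte char #5 = E5 9E 8D.
Leading byte 0xE5 = 11100101 matches 1110xxxx → 3-byte sequence.
Byte 1: 0xE5 = 11100101, payload 0101 (4 bits).
Byte 2: 0x9E = 10011110 (10xxxxxx ✓), payload 011110.
Byte 3: 0x8D = 10001101 (10xxxxxx ✓), payload 001101.
Concatenate: 0101011110001101 = 0x578D (16 bits → U+578D).

U+578D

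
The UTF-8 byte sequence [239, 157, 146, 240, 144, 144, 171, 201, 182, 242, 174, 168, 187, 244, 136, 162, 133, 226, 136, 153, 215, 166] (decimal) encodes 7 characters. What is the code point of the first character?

U+F752

Offset 0: leading byte 0xEF = 11101111 → 3-byte char #1 = EF 9D 92.
Leading byte 0xEF = 11101111 matches 1110xxxx → 3-byte sequence.
Byte 1: 0xEF = 11101111, payload 1111 (4 bits).
Byte 2: 0x9D = 10011101 (10xxxxxx ✓), payload 011101.
Byte 3: 0x92 = 10010010 (10xxxxxx ✓), payload 010010.
Concatenate: 1111011101010010 = 0xF752 (16 bits → U+F752).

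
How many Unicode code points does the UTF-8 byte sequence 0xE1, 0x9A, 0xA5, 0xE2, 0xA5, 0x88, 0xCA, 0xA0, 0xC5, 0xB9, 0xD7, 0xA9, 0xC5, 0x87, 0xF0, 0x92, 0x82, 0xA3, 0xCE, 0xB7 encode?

Byte at offset 0: 0xE1 = 11100001 → 3-byte char (#1). Advance 3.
Byte at offset 3: 0xE2 = 11100010 → 3-byte char (#2). Advance 3.
Byte at offset 6: 0xCA = 11001010 → 2-byte char (#3). Advance 2.
Byte at offset 8: 0xC5 = 11000101 → 2-byte char (#4). Advance 2.
Byte at offset 10: 0xD7 = 11010111 → 2-byte char (#5). Advance 2.
Byte at offset 12: 0xC5 = 11000101 → 2-byte char (#6). Advance 2.
Byte at offset 14: 0xF0 = 11110000 → 4-byte char (#7). Advance 4.
Byte at offset 18: 0xCE = 11001110 → 2-byte char (#8). Advance 2.
Reached end at offset 20 after 8 code points.

8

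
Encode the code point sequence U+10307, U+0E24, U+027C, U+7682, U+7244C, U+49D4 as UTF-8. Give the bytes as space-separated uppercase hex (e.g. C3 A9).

F0 90 8C 87 E0 B8 A4 C9 BC E7 9A 82 F1 B2 91 8C E4 A7 94

U+10307: 4-byte form → F0 90 8C 87.
U+0E24: 3-byte form → E0 B8 A4.
U+027C: 2-byte form → C9 BC.
U+7682: 3-byte form → E7 9A 82.
U+7244C: 4-byte form → F1 B2 91 8C.
U+49D4: 3-byte form → E4 A7 94.
Concatenated (19 bytes): F0 90 8C 87 E0 B8 A4 C9 BC E7 9A 82 F1 B2 91 8C E4 A7 94.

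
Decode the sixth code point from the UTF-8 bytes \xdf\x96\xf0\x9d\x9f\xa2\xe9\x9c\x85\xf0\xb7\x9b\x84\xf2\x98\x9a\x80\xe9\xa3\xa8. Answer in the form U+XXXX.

Offset 0: leading byte 0xDF = 11011111 → 2-byte char #1 = DF 96.
Offset 2: leading byte 0xF0 = 11110000 → 4-byte char #2 = F0 9D 9F A2.
Offset 6: leading byte 0xE9 = 11101001 → 3-byte char #3 = E9 9C 85.
Offset 9: leading byte 0xF0 = 11110000 → 4-byte char #4 = F0 B7 9B 84.
Offset 13: leading byte 0xF2 = 11110010 → 4-byte char #5 = F2 98 9A 80.
Offset 17: leading byte 0xE9 = 11101001 → 3-byte char #6 = E9 A3 A8.
Leading byte 0xE9 = 11101001 matches 1110xxxx → 3-byte sequence.
Byte 1: 0xE9 = 11101001, payload 1001 (4 bits).
Byte 2: 0xA3 = 10100011 (10xxxxxx ✓), payload 100011.
Byte 3: 0xA8 = 10101000 (10xxxxxx ✓), payload 101000.
Concatenate: 1001100011101000 = 0x98E8 (16 bits → U+98E8).

U+98E8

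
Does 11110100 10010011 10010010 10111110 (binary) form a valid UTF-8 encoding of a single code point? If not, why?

Leading byte 0xF4 = 11110100 → 4-byte form.
Payload = 0x1134BE, which exceeds U+10FFFF, the maximum Unicode code point. (Leading bytes F5–FF, or F4 followed by ≥ 0x90, are invalid.)

invalid (encodes a value above U+10FFFF)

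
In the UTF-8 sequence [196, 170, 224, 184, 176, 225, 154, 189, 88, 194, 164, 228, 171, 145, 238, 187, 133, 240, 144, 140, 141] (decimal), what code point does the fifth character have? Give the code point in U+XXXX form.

U+00A4

Offset 0: leading byte 0xC4 = 11000100 → 2-byte char #1 = C4 AA.
Offset 2: leading byte 0xE0 = 11100000 → 3-byte char #2 = E0 B8 B0.
Offset 5: leading byte 0xE1 = 11100001 → 3-byte char #3 = E1 9A BD.
Offset 8: leading byte 0x58 = 01011000 → 1-byte char #4 = 58.
Offset 9: leading byte 0xC2 = 11000010 → 2-byte char #5 = C2 A4.
Leading byte 0xC2 = 11000010 matches 110xxxxx → 2-byte sequence.
Byte 1: 0xC2 = 11000010, payload 00010 (5 bits).
Byte 2: 0xA4 = 10100100 (10xxxxxx ✓), payload 100100.
Concatenate: 00010100100 = 0xA4 (11 bits → U+00A4).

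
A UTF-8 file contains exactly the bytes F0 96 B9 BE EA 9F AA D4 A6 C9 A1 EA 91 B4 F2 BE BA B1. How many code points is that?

Byte at offset 0: 0xF0 = 11110000 → 4-byte char (#1). Advance 4.
Byte at offset 4: 0xEA = 11101010 → 3-byte char (#2). Advance 3.
Byte at offset 7: 0xD4 = 11010100 → 2-byte char (#3). Advance 2.
Byte at offset 9: 0xC9 = 11001001 → 2-byte char (#4). Advance 2.
Byte at offset 11: 0xEA = 11101010 → 3-byte char (#5). Advance 3.
Byte at offset 14: 0xF2 = 11110010 → 4-byte char (#6). Advance 4.
Reached end at offset 18 after 6 code points.

6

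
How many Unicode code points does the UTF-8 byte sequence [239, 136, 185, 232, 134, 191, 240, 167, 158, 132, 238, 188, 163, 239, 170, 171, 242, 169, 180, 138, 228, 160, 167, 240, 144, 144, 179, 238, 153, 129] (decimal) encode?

9

Byte at offset 0: 0xEF = 11101111 → 3-byte char (#1). Advance 3.
Byte at offset 3: 0xE8 = 11101000 → 3-byte char (#2). Advance 3.
Byte at offset 6: 0xF0 = 11110000 → 4-byte char (#3). Advance 4.
Byte at offset 10: 0xEE = 11101110 → 3-byte char (#4). Advance 3.
Byte at offset 13: 0xEF = 11101111 → 3-byte char (#5). Advance 3.
Byte at offset 16: 0xF2 = 11110010 → 4-byte char (#6). Advance 4.
Byte at offset 20: 0xE4 = 11100100 → 3-byte char (#7). Advance 3.
Byte at offset 23: 0xF0 = 11110000 → 4-byte char (#8). Advance 4.
Byte at offset 27: 0xEE = 11101110 → 3-byte char (#9). Advance 3.
Reached end at offset 30 after 9 code points.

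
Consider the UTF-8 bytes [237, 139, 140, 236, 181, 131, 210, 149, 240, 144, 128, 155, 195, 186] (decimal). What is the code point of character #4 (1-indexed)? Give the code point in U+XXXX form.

U+1001B

Offset 0: leading byte 0xED = 11101101 → 3-byte char #1 = ED 8B 8C.
Offset 3: leading byte 0xEC = 11101100 → 3-byte char #2 = EC B5 83.
Offset 6: leading byte 0xD2 = 11010010 → 2-byte char #3 = D2 95.
Offset 8: leading byte 0xF0 = 11110000 → 4-byte char #4 = F0 90 80 9B.
Leading byte 0xF0 = 11110000 matches 11110xxx → 4-byte sequence.
Byte 1: 0xF0 = 11110000, payload 000 (3 bits).
Byte 2: 0x90 = 10010000 (10xxxxxx ✓), payload 010000.
Byte 3: 0x80 = 10000000 (10xxxxxx ✓), payload 000000.
Byte 4: 0x9B = 10011011 (10xxxxxx ✓), payload 011011.
Concatenate: 000010000000000011011 = 0x1001B (21 bits → U+1001B).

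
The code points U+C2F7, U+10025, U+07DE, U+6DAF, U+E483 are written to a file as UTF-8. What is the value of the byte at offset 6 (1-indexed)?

1-indexed offset 6 is 0-indexed offset 5.
U+C2F7 → 3-byte form EC 8B B7 at offsets 0–2.
U+10025 → 4-byte form F0 90 80 A5 at offsets 3–6.
Offset 5 falls in char 2's range; it's byte 3 of F0 90 80 A5 = 0x80.

0x80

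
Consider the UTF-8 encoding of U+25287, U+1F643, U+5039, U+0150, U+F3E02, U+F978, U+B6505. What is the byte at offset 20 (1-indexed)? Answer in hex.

0xB8

1-indexed offset 20 is 0-indexed offset 19.
U+25287 → 4-byte form F0 A5 8A 87 at offsets 0–3.
U+1F643 → 4-byte form F0 9F 99 83 at offsets 4–7.
U+5039 → 3-byte form E5 80 B9 at offsets 8–10.
U+0150 → 2-byte form C5 90 at offsets 11–12.
U+F3E02 → 4-byte form F3 B3 B8 82 at offsets 13–16.
U+F978 → 3-byte form EF A5 B8 at offsets 17–19.
Offset 19 falls in char 6's range; it's byte 3 of EF A5 B8 = 0xB8.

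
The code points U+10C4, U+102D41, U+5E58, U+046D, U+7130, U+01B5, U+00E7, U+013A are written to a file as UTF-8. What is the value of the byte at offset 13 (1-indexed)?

1-indexed offset 13 is 0-indexed offset 12.
U+10C4 → 3-byte form E1 83 84 at offsets 0–2.
U+102D41 → 4-byte form F4 82 B5 81 at offsets 3–6.
U+5E58 → 3-byte form E5 B9 98 at offsets 7–9.
U+046D → 2-byte form D1 AD at offsets 10–11.
U+7130 → 3-byte form E7 84 B0 at offsets 12–14.
Offset 12 falls in char 5's range; it's byte 1 of E7 84 B0 = 0xE7.

0xE7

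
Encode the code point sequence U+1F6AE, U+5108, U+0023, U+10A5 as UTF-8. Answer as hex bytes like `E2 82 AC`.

F0 9F 9A AE E5 84 88 23 E1 82 A5

U+1F6AE: 4-byte form → F0 9F 9A AE.
U+5108: 3-byte form → E5 84 88.
U+0023: 1-byte form → 23.
U+10A5: 3-byte form → E1 82 A5.
Concatenated (11 bytes): F0 9F 9A AE E5 84 88 23 E1 82 A5.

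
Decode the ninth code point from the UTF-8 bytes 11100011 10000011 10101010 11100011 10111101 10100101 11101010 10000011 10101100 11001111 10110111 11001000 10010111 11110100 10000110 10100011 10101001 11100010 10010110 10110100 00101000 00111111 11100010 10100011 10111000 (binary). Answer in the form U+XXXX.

U+003F

Offset 0: leading byte 0xE3 = 11100011 → 3-byte char #1 = E3 83 AA.
Offset 3: leading byte 0xE3 = 11100011 → 3-byte char #2 = E3 BD A5.
Offset 6: leading byte 0xEA = 11101010 → 3-byte char #3 = EA 83 AC.
Offset 9: leading byte 0xCF = 11001111 → 2-byte char #4 = CF B7.
Offset 11: leading byte 0xC8 = 11001000 → 2-byte char #5 = C8 97.
Offset 13: leading byte 0xF4 = 11110100 → 4-byte char #6 = F4 86 A3 A9.
Offset 17: leading byte 0xE2 = 11100010 → 3-byte char #7 = E2 96 B4.
Offset 20: leading byte 0x28 = 00101000 → 1-byte char #8 = 28.
Offset 21: leading byte 0x3F = 00111111 → 1-byte char #9 = 3F.
Leading byte 0x3F = 00111111 matches 0xxxxxxx → 1-byte sequence.
Byte 1: 0x3F = 00111111, payload 0111111 (7 bits).
Concatenate: 0111111 = 0x3F (7 bits → U+003F).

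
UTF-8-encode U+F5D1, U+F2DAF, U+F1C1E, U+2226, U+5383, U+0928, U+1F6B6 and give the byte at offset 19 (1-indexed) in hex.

1-indexed offset 19 is 0-indexed offset 18.
U+F5D1 → 3-byte form EF 97 91 at offsets 0–2.
U+F2DAF → 4-byte form F3 B2 B6 AF at offsets 3–6.
U+F1C1E → 4-byte form F3 B1 B0 9E at offsets 7–10.
U+2226 → 3-byte form E2 88 A6 at offsets 11–13.
U+5383 → 3-byte form E5 8E 83 at offsets 14–16.
U+0928 → 3-byte form E0 A4 A8 at offsets 17–19.
Offset 18 falls in char 6's range; it's byte 2 of E0 A4 A8 = 0xA4.

0xA4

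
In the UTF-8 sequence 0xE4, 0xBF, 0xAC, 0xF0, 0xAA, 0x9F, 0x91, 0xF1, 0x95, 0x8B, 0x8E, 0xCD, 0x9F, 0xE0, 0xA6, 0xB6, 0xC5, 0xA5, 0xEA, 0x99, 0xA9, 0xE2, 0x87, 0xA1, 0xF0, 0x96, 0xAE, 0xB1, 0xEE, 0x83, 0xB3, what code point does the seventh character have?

Offset 0: leading byte 0xE4 = 11100100 → 3-byte char #1 = E4 BF AC.
Offset 3: leading byte 0xF0 = 11110000 → 4-byte char #2 = F0 AA 9F 91.
Offset 7: leading byte 0xF1 = 11110001 → 4-byte char #3 = F1 95 8B 8E.
Offset 11: leading byte 0xCD = 11001101 → 2-byte char #4 = CD 9F.
Offset 13: leading byte 0xE0 = 11100000 → 3-byte char #5 = E0 A6 B6.
Offset 16: leading byte 0xC5 = 11000101 → 2-byte char #6 = C5 A5.
Offset 18: leading byte 0xEA = 11101010 → 3-byte char #7 = EA 99 A9.
Leading byte 0xEA = 11101010 matches 1110xxxx → 3-byte sequence.
Byte 1: 0xEA = 11101010, payload 1010 (4 bits).
Byte 2: 0x99 = 10011001 (10xxxxxx ✓), payload 011001.
Byte 3: 0xA9 = 10101001 (10xxxxxx ✓), payload 101001.
Concatenate: 1010011001101001 = 0xA669 (16 bits → U+A669).

U+A669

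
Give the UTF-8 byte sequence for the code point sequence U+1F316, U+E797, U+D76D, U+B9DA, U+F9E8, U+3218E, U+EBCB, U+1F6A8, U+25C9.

U+1F316: 4-byte form → F0 9F 8C 96.
U+E797: 3-byte form → EE 9E 97.
U+D76D: 3-byte form → ED 9D AD.
U+B9DA: 3-byte form → EB A7 9A.
U+F9E8: 3-byte form → EF A7 A8.
U+3218E: 4-byte form → F0 B2 86 8E.
U+EBCB: 3-byte form → EE AF 8B.
U+1F6A8: 4-byte form → F0 9F 9A A8.
U+25C9: 3-byte form → E2 97 89.
Concatenated (30 bytes): F0 9F 8C 96 EE 9E 97 ED 9D AD EB A7 9A EF A7 A8 F0 B2 86 8E EE AF 8B F0 9F 9A A8 E2 97 89.

F0 9F 8C 96 EE 9E 97 ED 9D AD EB A7 9A EF A7 A8 F0 B2 86 8E EE AF 8B F0 9F 9A A8 E2 97 89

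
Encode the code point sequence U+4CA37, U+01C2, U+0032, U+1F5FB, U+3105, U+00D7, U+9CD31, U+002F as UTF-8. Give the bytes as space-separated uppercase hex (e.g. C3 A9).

F1 8C A8 B7 C7 82 32 F0 9F 97 BB E3 84 85 C3 97 F2 9C B4 B1 2F

U+4CA37: 4-byte form → F1 8C A8 B7.
U+01C2: 2-byte form → C7 82.
U+0032: 1-byte form → 32.
U+1F5FB: 4-byte form → F0 9F 97 BB.
U+3105: 3-byte form → E3 84 85.
U+00D7: 2-byte form → C3 97.
U+9CD31: 4-byte form → F2 9C B4 B1.
U+002F: 1-byte form → 2F.
Concatenated (21 bytes): F1 8C A8 B7 C7 82 32 F0 9F 97 BB E3 84 85 C3 97 F2 9C B4 B1 2F.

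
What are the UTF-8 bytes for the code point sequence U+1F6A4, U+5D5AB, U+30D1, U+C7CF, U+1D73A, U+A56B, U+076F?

U+1F6A4: 4-byte form → F0 9F 9A A4.
U+5D5AB: 4-byte form → F1 9D 96 AB.
U+30D1: 3-byte form → E3 83 91.
U+C7CF: 3-byte form → EC 9F 8F.
U+1D73A: 4-byte form → F0 9D 9C BA.
U+A56B: 3-byte form → EA 95 AB.
U+076F: 2-byte form → DD AF.
Concatenated (23 bytes): F0 9F 9A A4 F1 9D 96 AB E3 83 91 EC 9F 8F F0 9D 9C BA EA 95 AB DD AF.

F0 9F 9A A4 F1 9D 96 AB E3 83 91 EC 9F 8F F0 9D 9C BA EA 95 AB DD AF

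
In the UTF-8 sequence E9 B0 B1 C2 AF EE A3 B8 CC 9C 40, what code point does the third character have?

Offset 0: leading byte 0xE9 = 11101001 → 3-byte char #1 = E9 B0 B1.
Offset 3: leading byte 0xC2 = 11000010 → 2-byte char #2 = C2 AF.
Offset 5: leading byte 0xEE = 11101110 → 3-byte char #3 = EE A3 B8.
Leading byte 0xEE = 11101110 matches 1110xxxx → 3-byte sequence.
Byte 1: 0xEE = 11101110, payload 1110 (4 bits).
Byte 2: 0xA3 = 10100011 (10xxxxxx ✓), payload 100011.
Byte 3: 0xB8 = 10111000 (10xxxxxx ✓), payload 111000.
Concatenate: 1110100011111000 = 0xE8F8 (16 bits → U+E8F8).

U+E8F8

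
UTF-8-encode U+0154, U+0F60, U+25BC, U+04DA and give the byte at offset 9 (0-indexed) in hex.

U+0154 → 2-byte form C5 94 at offsets 0–1.
U+0F60 → 3-byte form E0 BD A0 at offsets 2–4.
U+25BC → 3-byte form E2 96 BC at offsets 5–7.
U+04DA → 2-byte form D3 9A at offsets 8–9.
Offset 9 falls in char 4's range; it's byte 2 of D3 9A = 0x9A.

0x9A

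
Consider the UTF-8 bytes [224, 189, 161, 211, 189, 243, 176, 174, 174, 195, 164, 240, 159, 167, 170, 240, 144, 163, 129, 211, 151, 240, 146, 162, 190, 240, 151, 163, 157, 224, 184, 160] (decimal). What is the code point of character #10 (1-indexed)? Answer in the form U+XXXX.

Offset 0: leading byte 0xE0 = 11100000 → 3-byte char #1 = E0 BD A1.
Offset 3: leading byte 0xD3 = 11010011 → 2-byte char #2 = D3 BD.
Offset 5: leading byte 0xF3 = 11110011 → 4-byte char #3 = F3 B0 AE AE.
Offset 9: leading byte 0xC3 = 11000011 → 2-byte char #4 = C3 A4.
Offset 11: leading byte 0xF0 = 11110000 → 4-byte char #5 = F0 9F A7 AA.
Offset 15: leading byte 0xF0 = 11110000 → 4-byte char #6 = F0 90 A3 81.
Offset 19: leading byte 0xD3 = 11010011 → 2-byte char #7 = D3 97.
Offset 21: leading byte 0xF0 = 11110000 → 4-byte char #8 = F0 92 A2 BE.
Offset 25: leading byte 0xF0 = 11110000 → 4-byte char #9 = F0 97 A3 9D.
Offset 29: leading byte 0xE0 = 11100000 → 3-byte char #10 = E0 B8 A0.
Leading byte 0xE0 = 11100000 matches 1110xxxx → 3-byte sequence.
Byte 1: 0xE0 = 11100000, payload 0000 (4 bits).
Byte 2: 0xB8 = 10111000 (10xxxxxx ✓), payload 111000.
Byte 3: 0xA0 = 10100000 (10xxxxxx ✓), payload 100000.
Concatenate: 0000111000100000 = 0xE20 (16 bits → U+0E20).

U+0E20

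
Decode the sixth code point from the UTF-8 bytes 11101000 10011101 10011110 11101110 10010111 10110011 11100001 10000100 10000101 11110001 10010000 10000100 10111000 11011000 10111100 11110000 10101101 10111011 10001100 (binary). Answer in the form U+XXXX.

U+2DECC

Offset 0: leading byte 0xE8 = 11101000 → 3-byte char #1 = E8 9D 9E.
Offset 3: leading byte 0xEE = 11101110 → 3-byte char #2 = EE 97 B3.
Offset 6: leading byte 0xE1 = 11100001 → 3-byte char #3 = E1 84 85.
Offset 9: leading byte 0xF1 = 11110001 → 4-byte char #4 = F1 90 84 B8.
Offset 13: leading byte 0xD8 = 11011000 → 2-byte char #5 = D8 BC.
Offset 15: leading byte 0xF0 = 11110000 → 4-byte char #6 = F0 AD BB 8C.
Leading byte 0xF0 = 11110000 matches 11110xxx → 4-byte sequence.
Byte 1: 0xF0 = 11110000, payload 000 (3 bits).
Byte 2: 0xAD = 10101101 (10xxxxxx ✓), payload 101101.
Byte 3: 0xBB = 10111011 (10xxxxxx ✓), payload 111011.
Byte 4: 0x8C = 10001100 (10xxxxxx ✓), payload 001100.
Concatenate: 000101101111011001100 = 0x2DECC (21 bits → U+2DECC).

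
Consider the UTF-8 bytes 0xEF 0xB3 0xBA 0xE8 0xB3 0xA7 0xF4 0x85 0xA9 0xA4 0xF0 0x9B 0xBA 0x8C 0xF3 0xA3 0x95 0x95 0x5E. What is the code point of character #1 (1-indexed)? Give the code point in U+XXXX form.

Offset 0: leading byte 0xEF = 11101111 → 3-byte char #1 = EF B3 BA.
Leading byte 0xEF = 11101111 matches 1110xxxx → 3-byte sequence.
Byte 1: 0xEF = 11101111, payload 1111 (4 bits).
Byte 2: 0xB3 = 10110011 (10xxxxxx ✓), payload 110011.
Byte 3: 0xBA = 10111010 (10xxxxxx ✓), payload 111010.
Concatenate: 1111110011111010 = 0xFCFA (16 bits → U+FCFA).

U+FCFA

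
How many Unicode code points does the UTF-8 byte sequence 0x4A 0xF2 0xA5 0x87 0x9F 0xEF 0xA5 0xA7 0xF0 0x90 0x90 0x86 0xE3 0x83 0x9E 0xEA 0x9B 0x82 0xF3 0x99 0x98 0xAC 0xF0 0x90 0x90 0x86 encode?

Byte at offset 0: 0x4A = 01001010 → 1-byte char (#1). Advance 1.
Byte at offset 1: 0xF2 = 11110010 → 4-byte char (#2). Advance 4.
Byte at offset 5: 0xEF = 11101111 → 3-byte char (#3). Advance 3.
Byte at offset 8: 0xF0 = 11110000 → 4-byte char (#4). Advance 4.
Byte at offset 12: 0xE3 = 11100011 → 3-byte char (#5). Advance 3.
Byte at offset 15: 0xEA = 11101010 → 3-byte char (#6). Advance 3.
Byte at offset 18: 0xF3 = 11110011 → 4-byte char (#7). Advance 4.
Byte at offset 22: 0xF0 = 11110000 → 4-byte char (#8). Advance 4.
Reached end at offset 26 after 8 code points.

8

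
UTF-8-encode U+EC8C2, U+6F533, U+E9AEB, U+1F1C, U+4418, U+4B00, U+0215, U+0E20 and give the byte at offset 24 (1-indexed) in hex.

0xE0

1-indexed offset 24 is 0-indexed offset 23.
U+EC8C2 → 4-byte form F3 AC A3 82 at offsets 0–3.
U+6F533 → 4-byte form F1 AF 94 B3 at offsets 4–7.
U+E9AEB → 4-byte form F3 A9 AB AB at offsets 8–11.
U+1F1C → 3-byte form E1 BC 9C at offsets 12–14.
U+4418 → 3-byte form E4 90 98 at offsets 15–17.
U+4B00 → 3-byte form E4 AC 80 at offsets 18–20.
U+0215 → 2-byte form C8 95 at offsets 21–22.
U+0E20 → 3-byte form E0 B8 A0 at offsets 23–25.
Offset 23 falls in char 8's range; it's byte 1 of E0 B8 A0 = 0xE0.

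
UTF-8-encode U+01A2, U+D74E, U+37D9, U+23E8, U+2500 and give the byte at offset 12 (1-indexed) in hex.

1-indexed offset 12 is 0-indexed offset 11.
U+01A2 → 2-byte form C6 A2 at offsets 0–1.
U+D74E → 3-byte form ED 9D 8E at offsets 2–4.
U+37D9 → 3-byte form E3 9F 99 at offsets 5–7.
U+23E8 → 3-byte form E2 8F A8 at offsets 8–10.
U+2500 → 3-byte form E2 94 80 at offsets 11–13.
Offset 11 falls in char 5's range; it's byte 1 of E2 94 80 = 0xE2.

0xE2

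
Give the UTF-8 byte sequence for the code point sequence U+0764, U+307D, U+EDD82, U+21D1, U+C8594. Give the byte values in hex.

U+0764: 2-byte form → DD A4.
U+307D: 3-byte form → E3 81 BD.
U+EDD82: 4-byte form → F3 AD B6 82.
U+21D1: 3-byte form → E2 87 91.
U+C8594: 4-byte form → F3 88 96 94.
Concatenated (16 bytes): DD A4 E3 81 BD F3 AD B6 82 E2 87 91 F3 88 96 94.

DD A4 E3 81 BD F3 AD B6 82 E2 87 91 F3 88 96 94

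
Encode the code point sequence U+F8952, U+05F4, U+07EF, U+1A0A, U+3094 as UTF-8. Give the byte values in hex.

F3 B8 A5 92 D7 B4 DF AF E1 A8 8A E3 82 94

U+F8952: 4-byte form → F3 B8 A5 92.
U+05F4: 2-byte form → D7 B4.
U+07EF: 2-byte form → DF AF.
U+1A0A: 3-byte form → E1 A8 8A.
U+3094: 3-byte form → E3 82 94.
Concatenated (14 bytes): F3 B8 A5 92 D7 B4 DF AF E1 A8 8A E3 82 94.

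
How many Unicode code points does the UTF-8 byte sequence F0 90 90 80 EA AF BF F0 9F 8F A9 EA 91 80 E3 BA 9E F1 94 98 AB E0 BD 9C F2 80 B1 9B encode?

8

Byte at offset 0: 0xF0 = 11110000 → 4-byte char (#1). Advance 4.
Byte at offset 4: 0xEA = 11101010 → 3-byte char (#2). Advance 3.
Byte at offset 7: 0xF0 = 11110000 → 4-byte char (#3). Advance 4.
Byte at offset 11: 0xEA = 11101010 → 3-byte char (#4). Advance 3.
Byte at offset 14: 0xE3 = 11100011 → 3-byte char (#5). Advance 3.
Byte at offset 17: 0xF1 = 11110001 → 4-byte char (#6). Advance 4.
Byte at offset 21: 0xE0 = 11100000 → 3-byte char (#7). Advance 3.
Byte at offset 24: 0xF2 = 11110010 → 4-byte char (#8). Advance 4.
Reached end at offset 28 after 8 code points.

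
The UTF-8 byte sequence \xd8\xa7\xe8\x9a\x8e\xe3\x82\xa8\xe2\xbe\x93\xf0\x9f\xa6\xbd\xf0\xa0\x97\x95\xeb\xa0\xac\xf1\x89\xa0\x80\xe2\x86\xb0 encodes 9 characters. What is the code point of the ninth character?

Offset 0: leading byte 0xD8 = 11011000 → 2-byte char #1 = D8 A7.
Offset 2: leading byte 0xE8 = 11101000 → 3-byte char #2 = E8 9A 8E.
Offset 5: leading byte 0xE3 = 11100011 → 3-byte char #3 = E3 82 A8.
Offset 8: leading byte 0xE2 = 11100010 → 3-byte char #4 = E2 BE 93.
Offset 11: leading byte 0xF0 = 11110000 → 4-byte char #5 = F0 9F A6 BD.
Offset 15: leading byte 0xF0 = 11110000 → 4-byte char #6 = F0 A0 97 95.
Offset 19: leading byte 0xEB = 11101011 → 3-byte char #7 = EB A0 AC.
Offset 22: leading byte 0xF1 = 11110001 → 4-byte char #8 = F1 89 A0 80.
Offset 26: leading byte 0xE2 = 11100010 → 3-byte char #9 = E2 86 B0.
Leading byte 0xE2 = 11100010 matches 1110xxxx → 3-byte sequence.
Byte 1: 0xE2 = 11100010, payload 0010 (4 bits).
Byte 2: 0x86 = 10000110 (10xxxxxx ✓), payload 000110.
Byte 3: 0xB0 = 10110000 (10xxxxxx ✓), payload 110000.
Concatenate: 0010000110110000 = 0x21B0 (16 bits → U+21B0).

U+21B0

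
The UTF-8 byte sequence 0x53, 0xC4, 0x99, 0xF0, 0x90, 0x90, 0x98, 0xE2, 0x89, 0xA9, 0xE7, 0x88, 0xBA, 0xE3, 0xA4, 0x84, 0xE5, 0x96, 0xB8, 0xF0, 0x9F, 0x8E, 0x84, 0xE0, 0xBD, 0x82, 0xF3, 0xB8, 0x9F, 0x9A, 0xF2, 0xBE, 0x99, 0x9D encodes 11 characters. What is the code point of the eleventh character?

Offset 0: leading byte 0x53 = 01010011 → 1-byte char #1 = 53.
Offset 1: leading byte 0xC4 = 11000100 → 2-byte char #2 = C4 99.
Offset 3: leading byte 0xF0 = 11110000 → 4-byte char #3 = F0 90 90 98.
Offset 7: leading byte 0xE2 = 11100010 → 3-byte char #4 = E2 89 A9.
Offset 10: leading byte 0xE7 = 11100111 → 3-byte char #5 = E7 88 BA.
Offset 13: leading byte 0xE3 = 11100011 → 3-byte char #6 = E3 A4 84.
Offset 16: leading byte 0xE5 = 11100101 → 3-byte char #7 = E5 96 B8.
Offset 19: leading byte 0xF0 = 11110000 → 4-byte char #8 = F0 9F 8E 84.
Offset 23: leading byte 0xE0 = 11100000 → 3-byte char #9 = E0 BD 82.
Offset 26: leading byte 0xF3 = 11110011 → 4-byte char #10 = F3 B8 9F 9A.
Offset 30: leading byte 0xF2 = 11110010 → 4-byte char #11 = F2 BE 99 9D.
Leading byte 0xF2 = 11110010 matches 11110xxx → 4-byte sequence.
Byte 1: 0xF2 = 11110010, payload 010 (3 bits).
Byte 2: 0xBE = 10111110 (10xxxxxx ✓), payload 111110.
Byte 3: 0x99 = 10011001 (10xxxxxx ✓), payload 011001.
Byte 4: 0x9D = 10011101 (10xxxxxx ✓), payload 011101.
Concatenate: 010111110011001011101 = 0xBE65D (21 bits → U+BE65D).

U+BE65D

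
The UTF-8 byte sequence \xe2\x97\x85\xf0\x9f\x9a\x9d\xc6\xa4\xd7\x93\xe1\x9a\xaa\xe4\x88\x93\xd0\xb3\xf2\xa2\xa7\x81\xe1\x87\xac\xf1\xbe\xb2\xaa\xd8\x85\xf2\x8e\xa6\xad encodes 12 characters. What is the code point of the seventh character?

U+0433

Offset 0: leading byte 0xE2 = 11100010 → 3-byte char #1 = E2 97 85.
Offset 3: leading byte 0xF0 = 11110000 → 4-byte char #2 = F0 9F 9A 9D.
Offset 7: leading byte 0xC6 = 11000110 → 2-byte char #3 = C6 A4.
Offset 9: leading byte 0xD7 = 11010111 → 2-byte char #4 = D7 93.
Offset 11: leading byte 0xE1 = 11100001 → 3-byte char #5 = E1 9A AA.
Offset 14: leading byte 0xE4 = 11100100 → 3-byte char #6 = E4 88 93.
Offset 17: leading byte 0xD0 = 11010000 → 2-byte char #7 = D0 B3.
Leading byte 0xD0 = 11010000 matches 110xxxxx → 2-byte sequence.
Byte 1: 0xD0 = 11010000, payload 10000 (5 bits).
Byte 2: 0xB3 = 10110011 (10xxxxxx ✓), payload 110011.
Concatenate: 10000110011 = 0x433 (11 bits → U+0433).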